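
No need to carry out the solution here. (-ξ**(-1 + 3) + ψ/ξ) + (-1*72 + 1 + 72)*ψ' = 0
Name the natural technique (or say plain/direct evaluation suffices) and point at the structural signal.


Diagnosis: a linear integrating factor — the unknown enters only to the first power against a nonzero forcing term — the integrating-factor template applies directly.


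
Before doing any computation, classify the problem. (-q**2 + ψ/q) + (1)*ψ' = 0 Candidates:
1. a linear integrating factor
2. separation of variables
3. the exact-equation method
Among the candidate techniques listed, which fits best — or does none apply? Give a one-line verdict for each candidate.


Technique: a linear integrating factor — linear in the unknown with genuine forcing: multiply through by the exponential of the integrated coefficient and the left side closes into one derivative.
- a linear integrating factor: applies; the problem has the shape this method handles.
- separation of variables: no algebra isolates the independent variable on one side and the unknown on the other.
- the exact-equation method: the cross partial derivatives disagree, so no single potential exists.


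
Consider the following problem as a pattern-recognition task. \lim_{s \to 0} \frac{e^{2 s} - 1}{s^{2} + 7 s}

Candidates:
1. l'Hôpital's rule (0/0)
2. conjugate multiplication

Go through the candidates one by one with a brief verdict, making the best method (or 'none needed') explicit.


Technique: l'Hôpital's rule (0/0) — plug in 0: top and bottom both hit zero, so differentiate each and retry. Known elementary limits would finish this too — the rule just bypasses the case analysis.
- l'Hôpital's rule (0/0) — applicable, and directly so.
- conjugate multiplication — multiplying by a conjugate would not remove any indeterminacy here.


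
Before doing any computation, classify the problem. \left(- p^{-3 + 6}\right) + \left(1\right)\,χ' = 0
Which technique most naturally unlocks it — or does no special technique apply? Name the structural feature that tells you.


Best approach: no special technique — solved for the derivative, no χ appears — this is antidifferentiation in p wearing ODE clothing.


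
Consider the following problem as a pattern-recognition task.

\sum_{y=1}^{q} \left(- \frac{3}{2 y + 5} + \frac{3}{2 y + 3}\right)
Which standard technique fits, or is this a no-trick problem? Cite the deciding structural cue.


Verdict: telescoping — consecutive terms evaluate one function at adjacent indices (\frac{3}{2 y + 3} is its current value): one term's tail is the next term's head, so the chain collapses.


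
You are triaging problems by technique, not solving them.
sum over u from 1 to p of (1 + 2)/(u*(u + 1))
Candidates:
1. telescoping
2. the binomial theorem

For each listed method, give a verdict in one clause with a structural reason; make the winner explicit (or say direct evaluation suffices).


Verdict: telescoping — rewrite (1 + 2)/(u*(u + 1)) as simple fractions and successive terms eat each other — only the edges survive.
- telescoping — yes — fits the structure here.
- the binomial theorem — the summand does not match any term pattern of an expanded binomial power.


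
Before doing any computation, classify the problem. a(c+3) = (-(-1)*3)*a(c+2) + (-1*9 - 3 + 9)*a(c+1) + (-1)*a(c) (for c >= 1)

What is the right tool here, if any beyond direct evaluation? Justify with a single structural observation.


Technique: the characteristic-root method — no index-dependence in the weights and nothing inhomogeneous: classic characteristic-equation setup.


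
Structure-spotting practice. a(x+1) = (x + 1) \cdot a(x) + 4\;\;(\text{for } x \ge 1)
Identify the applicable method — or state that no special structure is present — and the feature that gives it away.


Method: a summation factor — one step of memory with a weight x + 1 that changes as the index grows — the summation-factor construction is built for this.


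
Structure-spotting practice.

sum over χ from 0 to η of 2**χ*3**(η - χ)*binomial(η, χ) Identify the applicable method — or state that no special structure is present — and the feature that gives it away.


Technique: the binomial theorem — terms weighting binomial(η, χ) against matched powers of 2 and 3 reassemble into (2 + 3)^η by the binomial theorem.


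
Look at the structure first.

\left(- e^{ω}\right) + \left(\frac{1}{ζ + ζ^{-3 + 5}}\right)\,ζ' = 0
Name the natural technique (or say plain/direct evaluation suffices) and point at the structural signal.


Technique: separation of variables — one side of the product carries the independent variable, the other the unknown — the textbook separation shape. A Bernoulli substitution applies to this equation as given; separation takes the same equation in its displayed form.


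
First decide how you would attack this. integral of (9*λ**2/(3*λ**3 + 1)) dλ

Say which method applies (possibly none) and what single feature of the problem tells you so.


Best approach: u-substitution — everything non-trivial happens through the inner expression 3*λ**3 + 1, and its derivative accounts for the remaining factor up to a constant, so set u = 3*λ**3 + 1.


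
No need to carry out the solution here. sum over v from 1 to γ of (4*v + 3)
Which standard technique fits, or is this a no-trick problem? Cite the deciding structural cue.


Method: no special technique — recognize the absence of structure: constant-multiple powers of v summed plainly, no special method required.


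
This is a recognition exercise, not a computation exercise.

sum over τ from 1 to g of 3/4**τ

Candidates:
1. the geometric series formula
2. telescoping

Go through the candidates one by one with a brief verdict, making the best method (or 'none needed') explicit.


Diagnosis: the geometric series formula — consecutive terms stand in a fixed index-free ratio — the geometric sum formula closes it.
- the geometric series formula — applicable, and directly so.
- telescoping: the terms as presented offer no neighboring cancellation — a telescoping rewrite may exist, but the displayed structure does not hand one over.


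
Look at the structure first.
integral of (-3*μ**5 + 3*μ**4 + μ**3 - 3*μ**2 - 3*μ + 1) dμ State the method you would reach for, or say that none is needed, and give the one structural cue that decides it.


Diagnosis: no special technique — every term is a constant multiple of a power of μ; term-wise power-rule integration needs no preliminary transformation.


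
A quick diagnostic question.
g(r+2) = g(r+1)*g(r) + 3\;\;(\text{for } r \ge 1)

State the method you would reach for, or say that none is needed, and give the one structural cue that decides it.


Method: no special technique — nonlinear feedback in the recursion rules out every root- or factor-based technique.


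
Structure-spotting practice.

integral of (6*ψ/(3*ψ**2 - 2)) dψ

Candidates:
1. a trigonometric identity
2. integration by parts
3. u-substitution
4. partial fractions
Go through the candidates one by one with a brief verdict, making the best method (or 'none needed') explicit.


Best approach: u-substitution — differentiating the inner expression 3*ψ**2 - 2 produces the factor 6*ψ up to a constant multiple, so substituting u = 3*ψ**2 - 2 reduces everything to a one-variable integral in u.
- a trigonometric identity — no sine or cosine appears, so there is nothing for a trigonometric identity to act on.
- integration by parts: no split into a nonconstant polynomial times one of the standard kernels — exp, sine, or cosine of a linear argument, or a logarithm — applies here.
- u-substitution: applicable, and directly so.
- partial fractions — proper and rational, yes, but the denominator has no factorization over the rationals to exploit.


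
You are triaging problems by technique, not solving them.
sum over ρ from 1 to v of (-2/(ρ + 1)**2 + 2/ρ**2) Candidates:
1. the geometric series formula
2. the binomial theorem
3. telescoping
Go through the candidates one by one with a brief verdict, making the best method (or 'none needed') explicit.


Diagnosis: telescoping — spot the paired structure — each term adds 2/ρ**2 and subtracts its successor value, which the next term restores: the definition of a telescoping chain.
- the geometric series formula: the term-to-term ratio changes with the index, so the geometric formula cannot close it.
- the binomial theorem — the terms lack the binomial-coefficient-weighted complementary-power pattern of an expansion.
- telescoping: applicable, and directly so.


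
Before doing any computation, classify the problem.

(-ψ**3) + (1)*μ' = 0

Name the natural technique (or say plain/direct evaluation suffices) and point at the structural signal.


Verdict: no special technique — with μ absent the equation is not coupled at all: direct integration in ψ.


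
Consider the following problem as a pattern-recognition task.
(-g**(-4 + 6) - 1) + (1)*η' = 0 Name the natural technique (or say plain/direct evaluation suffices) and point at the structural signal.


Best approach: no special technique — solved for the derivative, η never appears on the right — this is a direct integration in g, not a differential-equations problem at heart.


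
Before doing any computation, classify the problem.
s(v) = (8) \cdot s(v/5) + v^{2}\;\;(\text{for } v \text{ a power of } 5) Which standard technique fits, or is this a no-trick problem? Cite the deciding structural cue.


Verdict: the master substitution — the argument shrinks by the factor 5, so measure the index on a logarithmic scale and the recursion becomes a shift.


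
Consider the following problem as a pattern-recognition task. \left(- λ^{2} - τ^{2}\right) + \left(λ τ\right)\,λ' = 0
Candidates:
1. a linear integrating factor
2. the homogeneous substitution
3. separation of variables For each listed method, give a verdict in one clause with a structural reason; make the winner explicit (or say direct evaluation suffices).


Verdict: the homogeneous substitution — scaling τ and λ together leaves the slope fixed — it depends only on λ/τ, so substitute the ratio. Rearranged, this also fits the Bernoulli template directly; the homogeneous substitution reads the structure without the rearrangement.
- a linear integrating factor: a nonlinear term in the unknown puts this outside the integrating-factor template.
- the homogeneous substitution — applicable, and directly so.
- separation of variables — the two dependences do not factor apart.


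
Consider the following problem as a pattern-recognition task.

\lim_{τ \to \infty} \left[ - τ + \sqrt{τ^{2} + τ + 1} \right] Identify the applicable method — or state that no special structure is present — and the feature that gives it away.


Method: conjugate multiplication — infinity minus infinity with a radical in play — multiply by the conjugate so the divergences of \sqrt{τ^{2} + τ + 1} and τ annihilate.


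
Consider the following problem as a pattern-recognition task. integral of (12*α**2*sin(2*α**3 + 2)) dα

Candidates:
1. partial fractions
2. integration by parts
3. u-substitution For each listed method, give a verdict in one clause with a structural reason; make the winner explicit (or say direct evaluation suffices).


Diagnosis: u-substitution — gathered as a product, the integrand carries the factor 12*α**2 — up to a constant, the derivative of the inner expression 2*α**3 + 2 — so u = 2*α**3 + 2 collapses the integral.
- partial fractions: there is no rational-function structure to decompose.
- integration by parts — the non-polynomial partner is not one of the parts kernels — exp, sine, or cosine with a degree-1 argument, or a logarithm.
- u-substitution: applicable, and directly so.


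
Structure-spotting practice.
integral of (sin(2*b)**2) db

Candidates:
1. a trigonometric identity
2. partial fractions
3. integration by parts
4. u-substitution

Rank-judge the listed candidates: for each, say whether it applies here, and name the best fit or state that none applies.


Diagnosis: a trigonometric identity — the even exponent on sin(2*b)**2 signals one move: rewrite via cos of the doubled angle.
- a trigonometric identity: applicable, and directly so.
- partial fractions — the expression is not a ratio of polynomials that decomposes further.
- integration by parts — not the fit here: there is no polynomial factor to ladder down — parts can still close the trigonometric product by recursion, though the identity rewrite is the direct route.
- u-substitution — no subexpression of the integrand pairs with its own derivative as a factor — individual terms may offer their own substitutions, but any change of variable covering the whole integral would have to be constructed from outside the expression.


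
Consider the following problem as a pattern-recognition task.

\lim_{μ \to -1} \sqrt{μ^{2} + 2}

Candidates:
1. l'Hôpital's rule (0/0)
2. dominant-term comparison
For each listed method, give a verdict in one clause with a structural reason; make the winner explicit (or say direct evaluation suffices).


Method: no special technique — no vanishing denominator and no indeterminate clash at the point — evaluation is immediate.
- l'Hôpital's rule (0/0) — substituting the point produces a determinate value, not a 0 over 0 clash.
- dominant-term comparison: this limit is not decided by comparing leading-term growth at infinity.


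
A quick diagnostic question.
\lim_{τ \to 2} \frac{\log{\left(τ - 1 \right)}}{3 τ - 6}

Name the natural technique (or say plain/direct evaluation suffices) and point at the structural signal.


Technique: l'Hôpital's rule (0/0) — plug in 2: top and bottom both hit zero, so differentiate each and retry. One could equally expand both pieces locally and compare leading terms; the rule does that in one stroke.


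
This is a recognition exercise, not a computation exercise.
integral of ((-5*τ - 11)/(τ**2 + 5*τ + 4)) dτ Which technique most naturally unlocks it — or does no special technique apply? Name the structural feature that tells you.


Method: partial fractions — the bottom factors while the top stays lower-degree — split into simple fractions and integrate piece by piece.


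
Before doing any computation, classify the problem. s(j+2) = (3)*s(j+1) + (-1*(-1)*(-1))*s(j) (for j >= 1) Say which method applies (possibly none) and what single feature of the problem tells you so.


Method: the characteristic-root method — the recurrence is linear and homogeneous with constant coefficients, so the ansatz r^j turns it into a polynomial equation for r.


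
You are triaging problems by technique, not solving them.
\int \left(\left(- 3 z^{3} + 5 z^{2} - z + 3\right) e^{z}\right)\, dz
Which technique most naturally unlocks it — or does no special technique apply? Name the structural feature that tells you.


Technique: integration by parts — a polynomial factor - 3 z^{3} + 5 z^{2} - z + 3 multiplies e^{z}; differentiating - 3 z^{3} + 5 z^{2} - z + 3 lowers its degree while e^{z} integrates cleanly, so parts wins.


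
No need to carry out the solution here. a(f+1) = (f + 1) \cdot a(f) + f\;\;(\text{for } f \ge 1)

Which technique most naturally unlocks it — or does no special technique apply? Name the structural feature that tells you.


Best approach: a summation factor — the coefficient f + 1 drifts with the index, so no fixed root exists; normalizing by the cumulative product telescopes it.


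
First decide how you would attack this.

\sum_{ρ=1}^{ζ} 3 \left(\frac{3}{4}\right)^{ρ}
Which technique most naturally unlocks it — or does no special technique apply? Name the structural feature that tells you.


Verdict: the geometric series formula — the ratio of consecutive terms is the constant \frac{3}{4}, independent of the index — a geometric sum.


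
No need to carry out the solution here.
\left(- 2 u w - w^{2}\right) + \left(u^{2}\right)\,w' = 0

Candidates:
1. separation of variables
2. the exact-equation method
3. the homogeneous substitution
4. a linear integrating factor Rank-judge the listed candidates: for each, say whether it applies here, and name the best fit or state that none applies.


Diagnosis: the homogeneous substitution — the slope's numerator and denominator share total degree; set v = w/u and the equation drops to separable form. Rearranged, this also fits the Bernoulli template directly; the homogeneous substitution reads the structure without the rearrangement.
- separation of variables — the two dependences do not factor apart.
- the exact-equation method — no potential function has this form as its differential, as written.
- the homogeneous substitution: a fit — the right tool for this form.
- a linear integrating factor — a nonlinear term in the unknown puts this outside the integrating-factor template.


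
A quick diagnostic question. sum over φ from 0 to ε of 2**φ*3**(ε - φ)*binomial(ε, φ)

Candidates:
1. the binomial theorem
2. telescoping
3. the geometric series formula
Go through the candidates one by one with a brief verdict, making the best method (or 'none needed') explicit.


Verdict: the binomial theorem — binomial(ε, φ) weighting matched powers of 2 and 3 is the expanded form of (2 + 3)^ε — fold it back up.
- the binomial theorem — a fit — the right tool for this form.
- telescoping — computed from the summand as displayed, the partial sums build up without the pairwise collapse telescoping exploits.
- the geometric series formula: the term-to-term ratio changes with the index, so the geometric formula cannot close it.


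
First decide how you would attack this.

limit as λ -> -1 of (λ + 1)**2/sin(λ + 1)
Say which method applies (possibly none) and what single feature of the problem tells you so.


Technique: l'Hôpital's rule (0/0) — plug in -1: top and bottom both hit zero, so differentiate each and retry. The standard small-argument limits would also carry it; the rule is the systematic route.


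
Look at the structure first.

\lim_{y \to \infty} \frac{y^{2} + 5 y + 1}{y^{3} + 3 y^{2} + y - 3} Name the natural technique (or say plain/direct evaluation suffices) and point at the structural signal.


Method: dominant-term comparison — divide through by the highest power of y; every lower-order term dies and the dominant terms decide the limit. Differentiating the expression as a single quotient would eventually settle it as well; matching dominant growth settles it immediately.


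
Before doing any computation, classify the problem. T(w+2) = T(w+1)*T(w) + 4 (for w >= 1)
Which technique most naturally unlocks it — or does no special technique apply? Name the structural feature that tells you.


Technique: no special technique — the unknown enters the rule nonlinearly, not as a weighted sum — no linear method is even well-posed.


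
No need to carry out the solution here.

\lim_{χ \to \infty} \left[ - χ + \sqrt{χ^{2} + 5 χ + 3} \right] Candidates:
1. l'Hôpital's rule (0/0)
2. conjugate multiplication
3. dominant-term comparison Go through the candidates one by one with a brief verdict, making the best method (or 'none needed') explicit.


Verdict: conjugate multiplication — neither \sqrt{χ^{2} + 5 χ + 3} nor χ converges alone, so rewrite their difference as a conjugate-rationalized quotient first.
- l'Hôpital's rule (0/0) — the expression is a difference driving to ∞ − ∞, not a 0/0 quotient — there is no ratio for the rule to differentiate.
- conjugate multiplication: a fit — the right tool for this form.
- dominant-term comparison: no ranking of term growth rates resolves the limit here.


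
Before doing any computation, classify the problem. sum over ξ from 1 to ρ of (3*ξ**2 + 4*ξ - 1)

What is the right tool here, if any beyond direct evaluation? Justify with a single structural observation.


Technique: no special technique — the summand is a plain polynomial in ξ (expanding first if it arrives factored); standard power-sum formulas evaluate it term by term.


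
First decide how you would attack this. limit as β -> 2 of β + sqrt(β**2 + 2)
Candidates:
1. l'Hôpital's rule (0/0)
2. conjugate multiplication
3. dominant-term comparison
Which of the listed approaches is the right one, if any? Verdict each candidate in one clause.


Verdict: no special technique — no zero denominators, no indeterminate clash at 2 — substitute and read off the value.
- l'Hôpital's rule (0/0): substituting the point produces a determinate value, not a 0 over 0 clash.
- conjugate multiplication: no difference of divergent radicals appears, so rationalizing has nothing to cancel.
- dominant-term comparison — this limit is not decided by comparing polynomial growth at infinity.


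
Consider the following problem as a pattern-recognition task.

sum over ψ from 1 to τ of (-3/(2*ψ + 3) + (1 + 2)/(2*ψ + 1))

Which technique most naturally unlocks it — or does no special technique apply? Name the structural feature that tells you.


Best approach: telescoping — the generic term is a one-step difference of (1 + 2)/(2*ψ + 1), so partial sums shortcut to endpoint evaluation.


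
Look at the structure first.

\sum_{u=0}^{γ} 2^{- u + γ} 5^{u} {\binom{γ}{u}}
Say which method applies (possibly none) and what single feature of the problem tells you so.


Technique: the binomial theorem — binomial coefficients against complementary powers of 5 and 2: recognize the binomial expansion and resum.


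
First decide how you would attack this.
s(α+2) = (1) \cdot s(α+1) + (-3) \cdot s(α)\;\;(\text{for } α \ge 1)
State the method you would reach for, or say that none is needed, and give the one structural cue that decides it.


Diagnosis: the characteristic-root method — linear, homogeneous, constant coefficients: solutions of the form r^α exist — find the roots of the characteristic polynomial.


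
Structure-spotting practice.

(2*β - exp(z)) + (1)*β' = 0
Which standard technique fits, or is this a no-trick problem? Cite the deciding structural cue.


Best approach: a linear integrating factor — the unknown enters only to the first power against a nonzero forcing term — the integrating-factor template applies directly.


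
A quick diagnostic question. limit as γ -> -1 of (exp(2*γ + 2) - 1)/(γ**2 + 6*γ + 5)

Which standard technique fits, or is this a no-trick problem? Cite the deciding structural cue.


Technique: l'Hôpital's rule (0/0) — both numerator and denominator vanish at -1: the genuine 0/0 indeterminate that l'Hôpital exists for. Known elementary limits would finish this too — the rule just bypasses the case analysis.


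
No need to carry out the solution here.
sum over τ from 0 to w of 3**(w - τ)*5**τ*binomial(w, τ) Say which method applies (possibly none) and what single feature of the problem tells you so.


Best approach: the binomial theorem — binomial coefficients against complementary powers of 5 and 3: recognize the binomial expansion and resum.


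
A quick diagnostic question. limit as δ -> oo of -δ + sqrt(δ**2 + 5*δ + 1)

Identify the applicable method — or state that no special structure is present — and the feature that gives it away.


Technique: conjugate multiplication — divergence minus divergence hides a finite answer — expose it by pairing sqrt(δ**2 + 5*δ + 1) - δ with its conjugate.


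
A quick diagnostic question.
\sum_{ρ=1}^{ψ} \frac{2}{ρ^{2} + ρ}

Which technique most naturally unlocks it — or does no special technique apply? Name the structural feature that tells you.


Diagnosis: telescoping — \frac{2}{ρ^{2} + ρ} hides a difference of shifted reciprocals — decompose it and the middle of the sum vanishes.


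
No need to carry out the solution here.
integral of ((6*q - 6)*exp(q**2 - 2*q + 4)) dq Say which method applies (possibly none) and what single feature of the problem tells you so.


Method: u-substitution — a chain-rule shadow: 6*q - 6 alongside a function of q**2 - 2*q + 4 means u = q**2 - 2*q + 4 unwinds the composition in one step.


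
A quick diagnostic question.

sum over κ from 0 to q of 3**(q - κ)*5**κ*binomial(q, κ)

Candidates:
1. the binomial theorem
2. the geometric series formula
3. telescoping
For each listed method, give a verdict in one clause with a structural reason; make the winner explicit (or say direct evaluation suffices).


Best approach: the binomial theorem — binomial(q, κ) weighting matched powers of 5 and 3 is the expanded form of (5 + 3)^q — fold it back up.
- the binomial theorem — yes — fits the structure here.
- the geometric series formula: the term-to-term ratio changes with the index, so the geometric formula cannot close it.
- telescoping: writing out consecutive terms as given produces no pairwise cancellation.


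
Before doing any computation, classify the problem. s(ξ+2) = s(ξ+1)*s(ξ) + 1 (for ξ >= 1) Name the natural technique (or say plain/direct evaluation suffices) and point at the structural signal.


Technique: no special technique — each new value is a nonlinear function of earlier ones — scaling arguments and superposition both fail.


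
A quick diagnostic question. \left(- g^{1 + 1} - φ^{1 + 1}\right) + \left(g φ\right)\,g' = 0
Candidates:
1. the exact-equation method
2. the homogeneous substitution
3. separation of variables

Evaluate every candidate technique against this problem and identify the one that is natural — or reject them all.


Diagnosis: the homogeneous substitution — the slope is degree-zero homogeneous: the ratio substitution v = g/φ collapses it. A Bernoulli substitution is a fair alternative on this equation directly; the homogeneous reading takes it as given.
- the exact-equation method: the cross partial derivatives disagree, so no single potential exists.
- the homogeneous substitution: yes — fits the structure here.
- separation of variables: the two dependences are entangled, not a clean product of one-variable pieces.


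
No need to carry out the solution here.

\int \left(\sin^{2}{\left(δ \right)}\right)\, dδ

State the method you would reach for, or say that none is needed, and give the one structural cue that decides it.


Verdict: a trigonometric identity — the even trigonometric power \sin^{2}{\left(δ \right)} reduces by a double-angle identity before any integration is attempted.


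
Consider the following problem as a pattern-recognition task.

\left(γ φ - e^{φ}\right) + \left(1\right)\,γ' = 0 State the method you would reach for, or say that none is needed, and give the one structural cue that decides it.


Best approach: a linear integrating factor — the equation is linear in γ with coefficient φ; multiplying by the integrating factor exp(∫φ) makes the left side a perfect derivative.


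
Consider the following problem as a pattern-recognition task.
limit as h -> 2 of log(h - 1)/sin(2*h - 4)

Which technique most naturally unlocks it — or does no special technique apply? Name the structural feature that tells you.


Diagnosis: l'Hôpital's rule (0/0) — numerator and denominator both vanish at 2 — a genuine 0/0 form, which is exactly when l'Hôpital applies. Expanding numerator and denominator to first order gives the same value — the rule automates exactly that.


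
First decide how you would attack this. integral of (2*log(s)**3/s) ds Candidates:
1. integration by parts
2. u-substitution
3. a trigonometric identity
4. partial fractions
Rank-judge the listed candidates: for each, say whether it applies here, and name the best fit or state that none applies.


Verdict: u-substitution — viewed as a product, the integrand is a composition evaluated at log(s) times (a constant multiple of) that inner expression's derivative, so u = log(s) makes it elementary.
- integration by parts: the nonconstant-polynomial-times-standard-kernel pattern (an exp, sine, cosine, or logarithm partner) is absent.
- u-substitution — applies; the problem has the shape this method handles.
- a trigonometric identity — no sine or cosine appears, so there is nothing for a trigonometric identity to act on.
- partial fractions — there is no rational-function structure to decompose.


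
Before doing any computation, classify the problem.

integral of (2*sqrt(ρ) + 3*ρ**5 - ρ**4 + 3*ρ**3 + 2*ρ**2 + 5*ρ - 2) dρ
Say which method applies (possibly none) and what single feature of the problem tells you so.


Best approach: no special technique — a term-by-term power-rule job in ρ; no substitution or rearrangement earns its keep here.


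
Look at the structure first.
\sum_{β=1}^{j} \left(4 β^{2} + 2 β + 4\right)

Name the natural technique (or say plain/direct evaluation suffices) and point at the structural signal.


Technique: no special technique — no cancellation, no constant ratio, no binomial weights — just polynomial terms summed directly.


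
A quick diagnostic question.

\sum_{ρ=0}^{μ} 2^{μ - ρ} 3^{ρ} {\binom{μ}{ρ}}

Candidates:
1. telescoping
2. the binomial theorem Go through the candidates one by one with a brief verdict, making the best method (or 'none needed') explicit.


Best approach: the binomial theorem — terms weighting {\binom{μ}{ρ}} against matched powers of 3 and 2 reassemble into (3 + 2)^μ by the binomial theorem.
- telescoping: the terms as presented offer no neighboring cancellation — a telescoping rewrite may exist, but the displayed structure does not hand one over.
- the binomial theorem — applies; the problem has the shape this method handles.


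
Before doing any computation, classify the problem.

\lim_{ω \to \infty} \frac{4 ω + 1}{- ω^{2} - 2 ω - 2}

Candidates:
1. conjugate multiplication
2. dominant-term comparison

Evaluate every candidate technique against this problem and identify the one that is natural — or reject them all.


Technique: dominant-term comparison — as ω grows, only the highest-degree terms matter — compare leading terms and read the limit off.
- conjugate multiplication: no difference of divergent radicals appears, so rationalizing has nothing to cancel.
- dominant-term comparison: a fit — the right tool for this form.


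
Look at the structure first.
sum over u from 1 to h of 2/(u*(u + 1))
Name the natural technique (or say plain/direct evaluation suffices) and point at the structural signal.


Technique: telescoping — the denominator's roots in 2/(u*(u + 1)) sit an integer apart: decomposition produces a self-cancelling chain.


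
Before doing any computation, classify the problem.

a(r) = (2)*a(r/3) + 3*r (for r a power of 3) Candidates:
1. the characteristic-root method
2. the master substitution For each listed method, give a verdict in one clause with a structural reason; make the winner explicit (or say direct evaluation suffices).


Technique: the master substitution — recursion at r/3 is multiplicative in the index; logarithmic reindexing via r = 3^m linearizes it.
- the characteristic-root method — a divided-index call is not the fixed-shift linear shape that characteristic roots solve.
- the master substitution: applicable, and directly so.


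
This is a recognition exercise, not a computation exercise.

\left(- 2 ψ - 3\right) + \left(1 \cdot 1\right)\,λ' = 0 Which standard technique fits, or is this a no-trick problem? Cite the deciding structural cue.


Verdict: no special technique — with λ absent the equation is not coupled at all: direct integration in ψ.


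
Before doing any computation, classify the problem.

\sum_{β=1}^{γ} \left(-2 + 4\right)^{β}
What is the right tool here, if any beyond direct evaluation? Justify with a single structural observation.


Best approach: the geometric series formula — consecutive terms stand in a fixed index-free ratio — the geometric sum formula closes it.


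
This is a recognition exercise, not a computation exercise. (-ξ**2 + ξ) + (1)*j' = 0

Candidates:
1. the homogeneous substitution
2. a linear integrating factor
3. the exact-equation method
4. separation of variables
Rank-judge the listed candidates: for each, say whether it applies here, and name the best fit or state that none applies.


Technique: no special technique — solved for the derivative, no j appears — this is antidifferentiation in ξ wearing ODE clothing.
- the homogeneous substitution — the ratio of the variables does not determine the slope.
- a linear integrating factor — the linear template holds only trivially here (the unknown is absent, so the coefficient is zero) — the method is not the natural label.
- the exact-equation method — with the unknown absent from both coefficients, the cross-partial test holds emptily — nothing for the exact method to work on.
- separation of variables — any separation here is vacuous (nothing depends on the unknown); direct integration is the honest label.


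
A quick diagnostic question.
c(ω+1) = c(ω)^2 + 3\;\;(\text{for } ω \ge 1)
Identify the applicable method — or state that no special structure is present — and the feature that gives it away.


Diagnosis: no special technique — the unknown sequence enters the update nonlinearly, so no linear method fits the recurrence as written — direct iteration remains.


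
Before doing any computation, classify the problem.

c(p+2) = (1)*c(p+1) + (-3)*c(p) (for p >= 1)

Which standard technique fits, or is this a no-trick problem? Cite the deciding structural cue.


Method: the characteristic-root method — linear, homogeneous, constant coefficients: solutions of the form r^p exist — find the roots of the characteristic polynomial.


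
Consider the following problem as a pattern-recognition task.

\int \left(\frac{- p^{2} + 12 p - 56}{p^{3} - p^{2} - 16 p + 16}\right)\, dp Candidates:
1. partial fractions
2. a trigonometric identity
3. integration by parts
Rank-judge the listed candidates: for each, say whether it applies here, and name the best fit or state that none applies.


Best approach: partial fractions — a proper rational integrand whose denominator splits into simpler factors — decompose into partial fractions first.
- partial fractions: applicable, and directly so.
- a trigonometric identity: there is no trigonometric structure at all — the integrand carries no sine or cosine to rewrite.
- integration by parts — the integrand does not split as a nonconstant polynomial times an exp, sine, cosine of a linear argument, or logarithm — no polynomial-kernel parts product to differentiate one side of.


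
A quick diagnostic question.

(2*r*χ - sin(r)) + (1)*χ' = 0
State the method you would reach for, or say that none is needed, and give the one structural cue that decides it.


Verdict: a linear integrating factor — the unknown enters only to the first power against a nonzero forcing term — the integrating-factor template applies directly.


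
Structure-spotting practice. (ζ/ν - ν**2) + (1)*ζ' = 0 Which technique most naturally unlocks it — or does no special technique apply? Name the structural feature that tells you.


Method: a linear integrating factor — linear in the unknown with genuine forcing: multiply through by the exponential of the integrated coefficient and the left side closes into one derivative.


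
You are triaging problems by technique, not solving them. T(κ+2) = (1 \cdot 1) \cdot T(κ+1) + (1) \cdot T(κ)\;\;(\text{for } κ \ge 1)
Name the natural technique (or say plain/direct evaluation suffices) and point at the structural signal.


Technique: the characteristic-root method — constant coefficients and linearity mean the ansatz r^κ reduces it to solving the characteristic polynomial.


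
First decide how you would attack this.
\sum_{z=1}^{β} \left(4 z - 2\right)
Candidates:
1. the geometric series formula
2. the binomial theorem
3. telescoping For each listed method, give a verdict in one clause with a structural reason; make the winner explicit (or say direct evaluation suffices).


Verdict: no special technique — no cancellation, no constant ratio, no binomial weights — just polynomial terms summed directly.
- the geometric series formula: the term-to-term ratio changes with the index, so the geometric formula cannot close it.
- the binomial theorem: no binomial coefficients pair up with complementary powers here.
- telescoping — writing out consecutive terms as given produces no pairwise cancellation.


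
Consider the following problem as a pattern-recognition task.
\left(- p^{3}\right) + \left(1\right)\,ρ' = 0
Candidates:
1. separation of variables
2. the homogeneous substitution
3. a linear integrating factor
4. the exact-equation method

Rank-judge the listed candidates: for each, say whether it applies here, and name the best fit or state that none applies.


Best approach: no special technique — the slope is a pure function of p; integrate both sides and be done.
- separation of variables — any separation here is vacuous (nothing depends on the unknown); direct integration is the honest label.
- the homogeneous substitution: the slope does not depend on the ratio of the variables alone.
- a linear integrating factor — with the unknown absent the integrating factor is a formality; direct integration is the working structure.
- the exact-equation method: with the unknown absent from both coefficients, the cross-partial test holds emptily — nothing for the exact method to work on.


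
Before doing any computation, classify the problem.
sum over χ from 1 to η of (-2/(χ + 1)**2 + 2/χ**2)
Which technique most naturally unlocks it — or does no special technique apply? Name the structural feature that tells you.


Diagnosis: telescoping — consecutive terms evaluate one function at adjacent indices (2/χ**2 is its current value): one term's tail is the next term's head, so the chain collapses.


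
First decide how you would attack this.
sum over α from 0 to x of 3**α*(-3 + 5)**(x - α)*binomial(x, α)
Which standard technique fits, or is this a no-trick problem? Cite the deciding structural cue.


Best approach: the binomial theorem — the binomial coefficients weight matched powers of 3 and (-3 + 5), which is exactly the expansion of a binomial power.


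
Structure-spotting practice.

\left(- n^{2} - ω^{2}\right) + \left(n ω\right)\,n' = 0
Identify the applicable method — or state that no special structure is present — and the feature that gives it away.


Method: the homogeneous substitution — solved for the derivative, the right side is unchanged under scaling ω and n together — it depends only on the ratio n/ω, so substitute a single ratio variable. Rearranged, this also fits the Bernoulli template directly; the homogeneous substitution reads the structure without the rearrangement.


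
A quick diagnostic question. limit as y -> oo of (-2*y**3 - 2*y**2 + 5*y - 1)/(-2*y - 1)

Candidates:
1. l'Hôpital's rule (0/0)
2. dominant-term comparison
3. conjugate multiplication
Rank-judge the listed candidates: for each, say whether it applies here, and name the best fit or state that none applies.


Verdict: dominant-term comparison — divide by the highest power of y present: lower-order terms vanish and the dominant ratio remains.
- l'Hôpital's rule (0/0): as a single quotient the expression runs to ∞/∞ at the limit point — an at-infinity form of the rule would apply, though the leading-growth comparison is the direct reading.
- dominant-term comparison: a fit — the right tool for this form.
- conjugate multiplication: no difference of divergent radicals appears, so rationalizing has nothing to cancel.


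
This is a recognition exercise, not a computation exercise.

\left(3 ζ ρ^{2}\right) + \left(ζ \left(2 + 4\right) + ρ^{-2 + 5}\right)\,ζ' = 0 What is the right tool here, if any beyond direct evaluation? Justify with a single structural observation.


Verdict: the exact-equation method — because the two cross partials coincide, the form is conservative as written — recover its potential in (ρ, ζ).
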